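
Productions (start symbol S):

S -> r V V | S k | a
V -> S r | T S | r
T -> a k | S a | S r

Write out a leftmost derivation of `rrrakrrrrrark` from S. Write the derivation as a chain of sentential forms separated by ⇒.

S ⇒ Sk ⇒ rVVk ⇒ rTSVk ⇒ rSrSVk ⇒ rrVVrSVk ⇒ rrSrVrSVk ⇒ rrrVVrVrSVk ⇒ rrrSrVrVrSVk ⇒ rrrSkrVrVrSVk ⇒ rrrakrVrVrSVk ⇒ rrrakrrrVrSVk ⇒ rrrakrrrrrSVk ⇒ rrrakrrrrraVk ⇒ rrrakrrrrrark

S ⇒ Sk   [S -> S k]
Sk ⇒ rVVk   [S -> r V V]
rVVk ⇒ rTSVk   [V -> T S]
rTSVk ⇒ rSrSVk   [T -> S r]
rSrSVk ⇒ rrVVrSVk   [S -> r V V]
rrVVrSVk ⇒ rrSrVrSVk   [V -> S r]
rrSrVrSVk ⇒ rrrVVrVrSVk   [S -> r V V]
rrrVVrVrSVk ⇒ rrrSrVrVrSVk   [V -> S r]
rrrSrVrVrSVk ⇒ rrrSkrVrVrSVk   [S -> S k]
rrrSkrVrVrSVk ⇒ rrrakrVrVrSVk   [S -> a]
rrrakrVrVrSVk ⇒ rrrakrrrVrSVk   [V -> r]
rrrakrrrVrSVk ⇒ rrrakrrrrrSVk   [V -> r]
rrrakrrrrrSVk ⇒ rrrakrrrrraVk   [S -> a]
rrrakrrrrraVk ⇒ rrrakrrrrrark   [V -> r]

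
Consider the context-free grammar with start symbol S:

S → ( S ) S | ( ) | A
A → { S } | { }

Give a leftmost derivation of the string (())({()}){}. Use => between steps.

S => (S)S => (())S => (())(S)S => (())(A)S => (())({S})S => (())({()})S => (())({()})A => (())({()}){}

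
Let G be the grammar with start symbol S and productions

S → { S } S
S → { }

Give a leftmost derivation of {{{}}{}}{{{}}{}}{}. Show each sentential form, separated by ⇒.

S ⇒ {S}S ⇒ {{S}S}S ⇒ {{{}}S}S ⇒ {{{}}{}}S ⇒ {{{}}{}}{S}S ⇒ {{{}}{}}{{S}S}S ⇒ {{{}}{}}{{{}}S}S ⇒ {{{}}{}}{{{}}{}}S ⇒ {{{}}{}}{{{}}{}}{}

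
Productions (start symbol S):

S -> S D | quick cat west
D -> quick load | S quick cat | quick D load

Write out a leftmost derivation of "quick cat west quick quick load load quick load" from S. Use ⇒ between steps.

S ⇒ S D   [S -> S D]
S D ⇒ S D D   [S -> S D]
S D D ⇒ quick cat west D D   [S -> quick cat west]
quick cat west D D ⇒ quick cat west quick D load D   [D -> quick D load]
quick cat west quick D load D ⇒ quick cat west quick quick load load D   [D -> quick load]
quick cat west quick quick load load D ⇒ quick cat west quick quick load load quick load   [D -> quick load]

S ⇒ S D ⇒ S D D ⇒ quick cat west D D ⇒ quick cat west quick D load D ⇒ quick cat west quick quick load load D ⇒ quick cat west quick quick load load quick load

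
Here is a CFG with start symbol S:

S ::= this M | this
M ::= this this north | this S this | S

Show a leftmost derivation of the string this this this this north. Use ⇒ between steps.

S ⇒ this M ⇒ this S ⇒ this this M ⇒ this this this this north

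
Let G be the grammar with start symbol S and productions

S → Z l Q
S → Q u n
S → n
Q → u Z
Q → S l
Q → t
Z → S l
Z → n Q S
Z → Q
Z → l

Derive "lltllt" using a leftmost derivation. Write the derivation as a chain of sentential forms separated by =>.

S => ZlQ   [S → Z l Q]
ZlQ => SllQ   [Z → S l]
SllQ => ZlQllQ   [S → Z l Q]
ZlQllQ => llQllQ   [Z → l]
llQllQ => lltllQ   [Q → t]
lltllQ => lltllt   [Q → t]

S => ZlQ => SllQ => ZlQllQ => llQllQ => lltllQ => lltllt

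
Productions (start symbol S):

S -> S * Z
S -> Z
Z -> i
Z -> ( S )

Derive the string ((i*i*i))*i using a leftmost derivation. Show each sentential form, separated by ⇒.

S ⇒ S*Z   [S -> S * Z]
S*Z ⇒ Z*Z   [S -> Z]
Z*Z ⇒ (S)*Z   [Z -> ( S )]
(S)*Z ⇒ (Z)*Z   [S -> Z]
(Z)*Z ⇒ ((S))*Z   [Z -> ( S )]
((S))*Z ⇒ ((S*Z))*Z   [S -> S * Z]
((S*Z))*Z ⇒ ((S*Z*Z))*Z   [S -> S * Z]
((S*Z*Z))*Z ⇒ ((Z*Z*Z))*Z   [S -> Z]
((Z*Z*Z))*Z ⇒ ((i*Z*Z))*Z   [Z -> i]
((i*Z*Z))*Z ⇒ ((i*i*Z))*Z   [Z -> i]
((i*i*Z))*Z ⇒ ((i*i*i))*Z   [Z -> i]
((i*i*i))*Z ⇒ ((i*i*i))*i   [Z -> i]

S⇒S*Z⇒Z*Z⇒(S)*Z⇒(Z)*Z⇒((S))*Z⇒((S*Z))*Z⇒((S*Z*Z))*Z⇒((Z*Z*Z))*Z⇒((i*Z*Z))*Z⇒((i*i*Z))*Z⇒((i*i*i))*Z⇒((i*i*i))*i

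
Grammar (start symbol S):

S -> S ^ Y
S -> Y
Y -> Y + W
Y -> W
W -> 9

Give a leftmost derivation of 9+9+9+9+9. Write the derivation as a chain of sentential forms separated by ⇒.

S⇒Y⇒Y+W⇒Y+W+W⇒Y+W+W+W⇒Y+W+W+W+W⇒W+W+W+W+W⇒9+W+W+W+W⇒9+9+W+W+W⇒9+9+9+W+W⇒9+9+9+9+W⇒9+9+9+9+9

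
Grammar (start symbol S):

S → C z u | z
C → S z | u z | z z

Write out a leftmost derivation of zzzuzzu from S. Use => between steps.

S => Czu => Szzu => Czuzzu => zzzuzzu

S => Czu   [S → C z u]
Czu => Szzu   [C → S z]
Szzu => Czuzzu   [S → C z u]
Czuzzu => zzzuzzu   [C → z z]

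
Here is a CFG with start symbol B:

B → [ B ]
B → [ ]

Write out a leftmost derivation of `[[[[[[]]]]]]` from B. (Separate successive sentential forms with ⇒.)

B ⇒ [B]   [B → [ B ]]
[B] ⇒ [[B]]   [B → [ B ]]
[[B]] ⇒ [[[B]]]   [B → [ B ]]
[[[B]]] ⇒ [[[[B]]]]   [B → [ B ]]
[[[[B]]]] ⇒ [[[[[B]]]]]   [B → [ B ]]
[[[[[B]]]]] ⇒ [[[[[[]]]]]]   [B → [ ]]

B⇒[B]⇒[[B]]⇒[[[B]]]⇒[[[[B]]]]⇒[[[[[B]]]]]⇒[[[[[[]]]]]]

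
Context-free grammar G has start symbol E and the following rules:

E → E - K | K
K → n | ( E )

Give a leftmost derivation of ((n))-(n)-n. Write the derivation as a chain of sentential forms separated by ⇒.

E⇒E-K⇒E-K-K⇒K-K-K⇒(E)-K-K⇒(K)-K-K⇒((E))-K-K⇒((K))-K-K⇒((n))-K-K⇒((n))-(E)-K⇒((n))-(K)-K⇒((n))-(n)-K⇒((n))-(n)-n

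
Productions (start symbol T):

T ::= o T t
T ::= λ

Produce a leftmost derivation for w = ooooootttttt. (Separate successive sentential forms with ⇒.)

T ⇒ oTt   [T ::= o T t]
oTt ⇒ ooTtt   [T ::= o T t]
ooTtt ⇒ oooTttt   [T ::= o T t]
oooTttt ⇒ ooooTtttt   [T ::= o T t]
ooooTtttt ⇒ oooooTttttt   [T ::= o T t]
oooooTttttt ⇒ ooooooTtttttt   [T ::= o T t]
ooooooTtttttt ⇒ ooooootttttt   [T ::= λ]

T ⇒ oTt ⇒ ooTtt ⇒ oooTttt ⇒ ooooTtttt ⇒ oooooTttttt ⇒ ooooooTtttttt ⇒ ooooootttttt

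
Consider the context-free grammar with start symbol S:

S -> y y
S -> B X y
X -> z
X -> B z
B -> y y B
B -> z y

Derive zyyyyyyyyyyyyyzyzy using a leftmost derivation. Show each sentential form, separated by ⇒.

S⇒BXy⇒zyXy⇒zyBzy⇒zyyyBzy⇒zyyyyyBzy⇒zyyyyyyyBzy⇒zyyyyyyyyyBzy⇒zyyyyyyyyyyyBzy⇒zyyyyyyyyyyyyyBzy⇒zyyyyyyyyyyyyyzyzy

S ⇒ BXy   [S -> B X y]
BXy ⇒ zyXy   [B -> z y]
zyXy ⇒ zyBzy   [X -> B z]
zyBzy ⇒ zyyyBzy   [B -> y y B]
zyyyBzy ⇒ zyyyyyBzy   [B -> y y B]
zyyyyyBzy ⇒ zyyyyyyyBzy   [B -> y y B]
zyyyyyyyBzy ⇒ zyyyyyyyyyBzy   [B -> y y B]
zyyyyyyyyyBzy ⇒ zyyyyyyyyyyyBzy   [B -> y y B]
zyyyyyyyyyyyBzy ⇒ zyyyyyyyyyyyyyBzy   [B -> y y B]
zyyyyyyyyyyyyyBzy ⇒ zyyyyyyyyyyyyyzyzy   [B -> z y]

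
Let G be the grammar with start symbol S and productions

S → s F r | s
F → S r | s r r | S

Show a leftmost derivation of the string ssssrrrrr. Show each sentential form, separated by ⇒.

S ⇒ sFr ⇒ sSr ⇒ ssFrr ⇒ ssSrr ⇒ sssFrrr ⇒ ssssrrrrr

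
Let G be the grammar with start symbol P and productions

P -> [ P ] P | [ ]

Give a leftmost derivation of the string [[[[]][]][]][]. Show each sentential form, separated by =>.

P => [P]P   [P -> [ P ] P]
[P]P => [[P]P]P   [P -> [ P ] P]
[[P]P]P => [[[P]P]P]P   [P -> [ P ] P]
[[[P]P]P]P => [[[[]]P]P]P   [P -> [ ]]
[[[[]]P]P]P => [[[[]][]]P]P   [P -> [ ]]
[[[[]][]]P]P => [[[[]][]][]]P   [P -> [ ]]
[[[[]][]][]]P => [[[[]][]][]][]   [P -> [ ]]

P=>[P]P=>[[P]P]P=>[[[P]P]P]P=>[[[[]]P]P]P=>[[[[]][]]P]P=>[[[[]][]][]]P=>[[[[]][]][]][]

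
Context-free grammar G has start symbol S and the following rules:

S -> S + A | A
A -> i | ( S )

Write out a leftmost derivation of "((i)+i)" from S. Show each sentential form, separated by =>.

S => A => (S) => (S+A) => (A+A) => ((S)+A) => ((A)+A) => ((i)+A) => ((i)+i)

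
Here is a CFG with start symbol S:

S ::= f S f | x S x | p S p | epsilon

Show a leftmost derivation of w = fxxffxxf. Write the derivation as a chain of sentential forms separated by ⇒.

S ⇒ fSf ⇒ fxSxf ⇒ fxxSxxf ⇒ fxxfSfxxf ⇒ fxxffxxf

S ⇒ fSf   [S ::= f S f]
fSf ⇒ fxSxf   [S ::= x S x]
fxSxf ⇒ fxxSxxf   [S ::= x S x]
fxxSxxf ⇒ fxxfSfxxf   [S ::= f S f]
fxxfSfxxf ⇒ fxxffxxf   [S ::= epsilon]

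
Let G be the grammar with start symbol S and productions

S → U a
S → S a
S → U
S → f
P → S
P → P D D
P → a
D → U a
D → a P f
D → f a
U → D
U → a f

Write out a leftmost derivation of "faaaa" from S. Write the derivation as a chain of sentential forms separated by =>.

S=>Sa=>Uaa=>Daa=>Uaaa=>Daaa=>faaaa

S => Sa   [S → S a]
Sa => Uaa   [S → U a]
Uaa => Daa   [U → D]
Daa => Uaaa   [D → U a]
Uaaa => Daaa   [U → D]
Daaa => faaaa   [D → f a]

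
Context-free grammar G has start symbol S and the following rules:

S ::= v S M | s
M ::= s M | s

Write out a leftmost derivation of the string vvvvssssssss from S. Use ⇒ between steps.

S ⇒ vSM   [S ::= v S M]
vSM ⇒ vvSMM   [S ::= v S M]
vvSMM ⇒ vvvSMMM   [S ::= v S M]
vvvSMMM ⇒ vvvvSMMMM   [S ::= v S M]
vvvvSMMMM ⇒ vvvvsMMMM   [S ::= s]
vvvvsMMMM ⇒ vvvvssMMMM   [M ::= s M]
vvvvssMMMM ⇒ vvvvsssMMM   [M ::= s]
vvvvsssMMM ⇒ vvvvssssMM   [M ::= s]
vvvvssssMM ⇒ vvvvsssssMM   [M ::= s M]
vvvvsssssMM ⇒ vvvvssssssMM   [M ::= s M]
vvvvssssssMM ⇒ vvvvsssssssM   [M ::= s]
vvvvsssssssM ⇒ vvvvssssssss   [M ::= s]

S⇒vSM⇒vvSMM⇒vvvSMMM⇒vvvvSMMMM⇒vvvvsMMMM⇒vvvvssMMMM⇒vvvvsssMMM⇒vvvvssssMM⇒vvvvsssssMM⇒vvvvssssssMM⇒vvvvsssssssM⇒vvvvssssssss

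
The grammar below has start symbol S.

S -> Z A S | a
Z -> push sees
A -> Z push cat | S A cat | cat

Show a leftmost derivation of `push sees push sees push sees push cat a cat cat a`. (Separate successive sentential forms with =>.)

S => Z A S   [S -> Z A S]
Z A S => push sees A S   [Z -> push sees]
push sees A S => push sees S A cat S   [A -> S A cat]
push sees S A cat S => push sees Z A S A cat S   [S -> Z A S]
push sees Z A S A cat S => push sees push sees A S A cat S   [Z -> push sees]
push sees push sees A S A cat S => push sees push sees Z push cat S A cat S   [A -> Z push cat]
push sees push sees Z push cat S A cat S => push sees push sees push sees push cat S A cat S   [Z -> push sees]
push sees push sees push sees push cat S A cat S => push sees push sees push sees push cat a A cat S   [S -> a]
push sees push sees push sees push cat a A cat S => push sees push sees push sees push cat a cat cat S   [A -> cat]
push sees push sees push sees push cat a cat cat S => push sees push sees push sees push cat a cat cat a   [S -> a]

S => Z A S => push sees A S => push sees S A cat S => push sees Z A S A cat S => push sees push sees A S A cat S => push sees push sees Z push cat S A cat S => push sees push sees push sees push cat S A cat S => push sees push sees push sees push cat a A cat S => push sees push sees push sees push cat a cat cat S => push sees push sees push sees push cat a cat cat a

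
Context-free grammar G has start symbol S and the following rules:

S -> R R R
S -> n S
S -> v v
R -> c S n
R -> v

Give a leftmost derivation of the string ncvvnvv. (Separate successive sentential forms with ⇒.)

S ⇒ nS   [S -> n S]
nS ⇒ nRRR   [S -> R R R]
nRRR ⇒ ncSnRR   [R -> c S n]
ncSnRR ⇒ ncvvnRR   [S -> v v]
ncvvnRR ⇒ ncvvnvR   [R -> v]
ncvvnvR ⇒ ncvvnvv   [R -> v]

S ⇒ nS ⇒ nRRR ⇒ ncSnRR ⇒ ncvvnRR ⇒ ncvvnvR ⇒ ncvvnvv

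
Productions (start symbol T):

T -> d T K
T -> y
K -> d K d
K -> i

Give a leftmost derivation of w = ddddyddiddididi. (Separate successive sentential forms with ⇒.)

T ⇒ dTK   [T -> d T K]
dTK ⇒ ddTKK   [T -> d T K]
ddTKK ⇒ dddTKKK   [T -> d T K]
dddTKKK ⇒ ddddTKKKK   [T -> d T K]
ddddTKKKK ⇒ ddddyKKKK   [T -> y]
ddddyKKKK ⇒ ddddydKdKKK   [K -> d K d]
ddddydKdKKK ⇒ ddddyddKddKKK   [K -> d K d]
ddddyddKddKKK ⇒ ddddyddiddKKK   [K -> i]
ddddyddiddKKK ⇒ ddddyddiddiKK   [K -> i]
ddddyddiddiKK ⇒ ddddyddiddidKdK   [K -> d K d]
ddddyddiddidKdK ⇒ ddddyddiddididK   [K -> i]
ddddyddiddididK ⇒ ddddyddiddididi   [K -> i]

T ⇒ dTK ⇒ ddTKK ⇒ dddTKKK ⇒ ddddTKKKK ⇒ ddddyKKKK ⇒ ddddydKdKKK ⇒ ddddyddKddKKK ⇒ ddddyddiddKKK ⇒ ddddyddiddiKK ⇒ ddddyddiddidKdK ⇒ ddddyddiddididK ⇒ ddddyddiddididi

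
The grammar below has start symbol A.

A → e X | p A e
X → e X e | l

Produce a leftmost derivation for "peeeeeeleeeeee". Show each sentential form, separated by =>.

A => pAe   [A → p A e]
pAe => peXe   [A → e X]
peXe => peeXee   [X → e X e]
peeXee => peeeXeee   [X → e X e]
peeeXeee => peeeeXeeee   [X → e X e]
peeeeXeeee => peeeeeXeeeee   [X → e X e]
peeeeeXeeeee => peeeeeeXeeeeee   [X → e X e]
peeeeeeXeeeeee => peeeeeeleeeeee   [X → l]

A=>pAe=>peXe=>peeXee=>peeeXeee=>peeeeXeeee=>peeeeeXeeeee=>peeeeeeXeeeeee=>peeeeeeleeeeee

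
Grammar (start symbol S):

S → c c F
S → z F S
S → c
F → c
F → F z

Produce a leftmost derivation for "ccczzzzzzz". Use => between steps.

S => ccF => ccFz => ccFzz => ccFzzz => ccFzzzz => ccFzzzzz => ccFzzzzzz => ccFzzzzzzz => ccczzzzzzz

S => ccF   [S → c c F]
ccF => ccFz   [F → F z]
ccFz => ccFzz   [F → F z]
ccFzz => ccFzzz   [F → F z]
ccFzzz => ccFzzzz   [F → F z]
ccFzzzz => ccFzzzzz   [F → F z]
ccFzzzzz => ccFzzzzzz   [F → F z]
ccFzzzzzz => ccFzzzzzzz   [F → F z]
ccFzzzzzzz => ccczzzzzzz   [F → c]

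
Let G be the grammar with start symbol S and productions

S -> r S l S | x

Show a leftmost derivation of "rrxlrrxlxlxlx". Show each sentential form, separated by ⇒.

S ⇒ rSlS ⇒ rrSlSlS ⇒ rrxlSlS ⇒ rrxlrSlSlS ⇒ rrxlrrSlSlSlS ⇒ rrxlrrxlSlSlS ⇒ rrxlrrxlxlSlS ⇒ rrxlrrxlxlxlS ⇒ rrxlrrxlxlxlx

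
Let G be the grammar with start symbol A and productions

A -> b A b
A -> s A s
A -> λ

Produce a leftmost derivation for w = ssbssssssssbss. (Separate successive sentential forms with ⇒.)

A ⇒ sAs ⇒ ssAss ⇒ ssbAbss ⇒ ssbsAsbss ⇒ ssbssAssbss ⇒ ssbsssAsssbss ⇒ ssbssssAssssbss ⇒ ssbssssssssbss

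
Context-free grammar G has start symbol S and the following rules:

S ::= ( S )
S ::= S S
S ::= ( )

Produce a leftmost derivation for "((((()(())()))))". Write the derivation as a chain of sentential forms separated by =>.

S=>(S)=>((S))=>(((S)))=>((((S))))=>((((SS))))=>((((SSS))))=>((((()SS))))=>((((()(S)S))))=>((((()(())S))))=>((((()(())()))))

S => (S)   [S ::= ( S )]
(S) => ((S))   [S ::= ( S )]
((S)) => (((S)))   [S ::= ( S )]
(((S))) => ((((S))))   [S ::= ( S )]
((((S)))) => ((((SS))))   [S ::= S S]
((((SS)))) => ((((SSS))))   [S ::= S S]
((((SSS)))) => ((((()SS))))   [S ::= ( )]
((((()SS)))) => ((((()(S)S))))   [S ::= ( S )]
((((()(S)S)))) => ((((()(())S))))   [S ::= ( )]
((((()(())S)))) => ((((()(())()))))   [S ::= ( )]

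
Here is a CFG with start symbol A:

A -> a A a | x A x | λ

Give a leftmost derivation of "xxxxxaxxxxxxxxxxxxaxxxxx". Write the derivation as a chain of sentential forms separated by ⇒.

A ⇒ xAx   [A -> x A x]
xAx ⇒ xxAxx   [A -> x A x]
xxAxx ⇒ xxxAxxx   [A -> x A x]
xxxAxxx ⇒ xxxxAxxxx   [A -> x A x]
xxxxAxxxx ⇒ xxxxxAxxxxx   [A -> x A x]
xxxxxAxxxxx ⇒ xxxxxaAaxxxxx   [A -> a A a]
xxxxxaAaxxxxx ⇒ xxxxxaxAxaxxxxx   [A -> x A x]
xxxxxaxAxaxxxxx ⇒ xxxxxaxxAxxaxxxxx   [A -> x A x]
xxxxxaxxAxxaxxxxx ⇒ xxxxxaxxxAxxxaxxxxx   [A -> x A x]
xxxxxaxxxAxxxaxxxxx ⇒ xxxxxaxxxxAxxxxaxxxxx   [A -> x A x]
xxxxxaxxxxAxxxxaxxxxx ⇒ xxxxxaxxxxxAxxxxxaxxxxx   [A -> x A x]
xxxxxaxxxxxAxxxxxaxxxxx ⇒ xxxxxaxxxxxxAxxxxxxaxxxxx   [A -> x A x]
xxxxxaxxxxxxAxxxxxxaxxxxx ⇒ xxxxxaxxxxxxxxxxxxaxxxxx   [A -> λ]

A ⇒ xAx ⇒ xxAxx ⇒ xxxAxxx ⇒ xxxxAxxxx ⇒ xxxxxAxxxxx ⇒ xxxxxaAaxxxxx ⇒ xxxxxaxAxaxxxxx ⇒ xxxxxaxxAxxaxxxxx ⇒ xxxxxaxxxAxxxaxxxxx ⇒ xxxxxaxxxxAxxxxaxxxxx ⇒ xxxxxaxxxxxAxxxxxaxxxxx ⇒ xxxxxaxxxxxxAxxxxxxaxxxxx ⇒ xxxxxaxxxxxxxxxxxxaxxxxx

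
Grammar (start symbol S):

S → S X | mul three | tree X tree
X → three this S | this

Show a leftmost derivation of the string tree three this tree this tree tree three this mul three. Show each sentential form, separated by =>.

S => S X   [S → S X]
S X => tree X tree X   [S → tree X tree]
tree X tree X => tree three this S tree X   [X → three this S]
tree three this S tree X => tree three this tree X tree tree X   [S → tree X tree]
tree three this tree X tree tree X => tree three this tree this tree tree X   [X → this]
tree three this tree this tree tree X => tree three this tree this tree tree three this S   [X → three this S]
tree three this tree this tree tree three this S => tree three this tree this tree tree three this mul three   [S → mul three]

S => S X => tree X tree X => tree three this S tree X => tree three this tree X tree tree X => tree three this tree this tree tree X => tree three this tree this tree tree three this S => tree three this tree this tree tree three this mul three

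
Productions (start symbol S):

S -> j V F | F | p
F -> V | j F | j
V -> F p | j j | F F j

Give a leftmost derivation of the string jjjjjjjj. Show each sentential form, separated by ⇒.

S⇒jVF⇒jFFjF⇒jVFjF⇒jjjFjF⇒jjjjFjF⇒jjjjVjF⇒jjjjjjjF⇒jjjjjjjj

S ⇒ jVF   [S -> j V F]
jVF ⇒ jFFjF   [V -> F F j]
jFFjF ⇒ jVFjF   [F -> V]
jVFjF ⇒ jjjFjF   [V -> j j]
jjjFjF ⇒ jjjjFjF   [F -> j F]
jjjjFjF ⇒ jjjjVjF   [F -> V]
jjjjVjF ⇒ jjjjjjjF   [V -> j j]
jjjjjjjF ⇒ jjjjjjjj   [F -> j]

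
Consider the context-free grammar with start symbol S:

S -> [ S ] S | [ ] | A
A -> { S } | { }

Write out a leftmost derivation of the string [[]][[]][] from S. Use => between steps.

S => [S]S => [[]]S => [[]][S]S => [[]][[]]S => [[]][[]][]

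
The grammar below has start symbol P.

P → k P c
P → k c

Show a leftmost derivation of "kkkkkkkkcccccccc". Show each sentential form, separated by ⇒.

P ⇒ kPc ⇒ kkPcc ⇒ kkkPccc ⇒ kkkkPcccc ⇒ kkkkkPccccc ⇒ kkkkkkPcccccc ⇒ kkkkkkkPccccccc ⇒ kkkkkkkkcccccccc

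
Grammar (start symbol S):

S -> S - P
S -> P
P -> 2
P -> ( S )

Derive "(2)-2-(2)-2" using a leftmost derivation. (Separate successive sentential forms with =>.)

S => S-P => S-P-P => S-P-P-P => P-P-P-P => (S)-P-P-P => (P)-P-P-P => (2)-P-P-P => (2)-2-P-P => (2)-2-(S)-P => (2)-2-(P)-P => (2)-2-(2)-P => (2)-2-(2)-2

S => S-P   [S -> S - P]
S-P => S-P-P   [S -> S - P]
S-P-P => S-P-P-P   [S -> S - P]
S-P-P-P => P-P-P-P   [S -> P]
P-P-P-P => (S)-P-P-P   [P -> ( S )]
(S)-P-P-P => (P)-P-P-P   [S -> P]
(P)-P-P-P => (2)-P-P-P   [P -> 2]
(2)-P-P-P => (2)-2-P-P   [P -> 2]
(2)-2-P-P => (2)-2-(S)-P   [P -> ( S )]
(2)-2-(S)-P => (2)-2-(P)-P   [S -> P]
(2)-2-(P)-P => (2)-2-(2)-P   [P -> 2]
(2)-2-(2)-P => (2)-2-(2)-2   [P -> 2]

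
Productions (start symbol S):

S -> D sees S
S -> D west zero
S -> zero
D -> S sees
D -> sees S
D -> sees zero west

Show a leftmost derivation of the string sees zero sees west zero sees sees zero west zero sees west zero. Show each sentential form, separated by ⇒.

S ⇒ D sees S ⇒ sees S sees S ⇒ sees D west zero sees S ⇒ sees S sees west zero sees S ⇒ sees zero sees west zero sees S ⇒ sees zero sees west zero sees D west zero ⇒ sees zero sees west zero sees S sees west zero ⇒ sees zero sees west zero sees D west zero sees west zero ⇒ sees zero sees west zero sees sees S west zero sees west zero ⇒ sees zero sees west zero sees sees zero west zero sees west zero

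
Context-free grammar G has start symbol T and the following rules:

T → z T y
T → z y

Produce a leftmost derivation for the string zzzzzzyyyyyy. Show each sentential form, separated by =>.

T=>zTy=>zzTyy=>zzzTyyy=>zzzzTyyyy=>zzzzzTyyyyy=>zzzzzzyyyyyy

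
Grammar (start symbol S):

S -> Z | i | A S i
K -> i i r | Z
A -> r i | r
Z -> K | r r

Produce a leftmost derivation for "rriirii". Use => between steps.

S => ASi => rSi => rASii => rrSii => rrZii => rrKii => rriirii

S => ASi   [S -> A S i]
ASi => rSi   [A -> r]
rSi => rASii   [S -> A S i]
rASii => rrSii   [A -> r]
rrSii => rrZii   [S -> Z]
rrZii => rrKii   [Z -> K]
rrKii => rriirii   [K -> i i r]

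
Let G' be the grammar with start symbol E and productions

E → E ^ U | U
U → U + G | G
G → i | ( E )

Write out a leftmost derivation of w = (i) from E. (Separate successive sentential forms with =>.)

E => U => G => (E) => (U) => (G) => (i)

E => U   [E → U]
U => G   [U → G]
G => (E)   [G → ( E )]
(E) => (U)   [E → U]
(U) => (G)   [U → G]
(G) => (i)   [G → i]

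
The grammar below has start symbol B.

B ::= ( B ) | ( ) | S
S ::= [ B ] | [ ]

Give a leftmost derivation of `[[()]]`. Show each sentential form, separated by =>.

B => S => [B] => [S] => [[B]] => [[()]]

B => S   [B ::= S]
S => [B]   [S ::= [ B ]]
[B] => [S]   [B ::= S]
[S] => [[B]]   [S ::= [ B ]]
[[B]] => [[()]]   [B ::= ( )]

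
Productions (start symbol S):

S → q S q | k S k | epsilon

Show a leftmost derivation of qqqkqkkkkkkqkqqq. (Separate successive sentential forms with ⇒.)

S ⇒ qSq   [S → q S q]
qSq ⇒ qqSqq   [S → q S q]
qqSqq ⇒ qqqSqqq   [S → q S q]
qqqSqqq ⇒ qqqkSkqqq   [S → k S k]
qqqkSkqqq ⇒ qqqkqSqkqqq   [S → q S q]
qqqkqSqkqqq ⇒ qqqkqkSkqkqqq   [S → k S k]
qqqkqkSkqkqqq ⇒ qqqkqkkSkkqkqqq   [S → k S k]
qqqkqkkSkkqkqqq ⇒ qqqkqkkkSkkkqkqqq   [S → k S k]
qqqkqkkkSkkkqkqqq ⇒ qqqkqkkkkkkqkqqq   [S → epsilon]

S ⇒ qSq ⇒ qqSqq ⇒ qqqSqqq ⇒ qqqkSkqqq ⇒ qqqkqSqkqqq ⇒ qqqkqkSkqkqqq ⇒ qqqkqkkSkkqkqqq ⇒ qqqkqkkkSkkkqkqqq ⇒ qqqkqkkkkkkqkqqq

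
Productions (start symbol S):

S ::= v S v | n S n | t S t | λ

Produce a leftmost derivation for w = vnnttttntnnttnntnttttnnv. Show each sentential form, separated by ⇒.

S ⇒ vSv   [S ::= v S v]
vSv ⇒ vnSnv   [S ::= n S n]
vnSnv ⇒ vnnSnnv   [S ::= n S n]
vnnSnnv ⇒ vnntStnnv   [S ::= t S t]
vnntStnnv ⇒ vnnttSttnnv   [S ::= t S t]
vnnttSttnnv ⇒ vnntttStttnnv   [S ::= t S t]
vnntttStttnnv ⇒ vnnttttSttttnnv   [S ::= t S t]
vnnttttSttttnnv ⇒ vnnttttnSnttttnnv   [S ::= n S n]
vnnttttnSnttttnnv ⇒ vnnttttntStnttttnnv   [S ::= t S t]
vnnttttntStnttttnnv ⇒ vnnttttntnSntnttttnnv   [S ::= n S n]
vnnttttntnSntnttttnnv ⇒ vnnttttntnnSnntnttttnnv   [S ::= n S n]
vnnttttntnnSnntnttttnnv ⇒ vnnttttntnntStnntnttttnnv   [S ::= t S t]
vnnttttntnntStnntnttttnnv ⇒ vnnttttntnnttnntnttttnnv   [S ::= λ]

S⇒vSv⇒vnSnv⇒vnnSnnv⇒vnntStnnv⇒vnnttSttnnv⇒vnntttStttnnv⇒vnnttttSttttnnv⇒vnnttttnSnttttnnv⇒vnnttttntStnttttnnv⇒vnnttttntnSntnttttnnv⇒vnnttttntnnSnntnttttnnv⇒vnnttttntnntStnntnttttnnv⇒vnnttttntnnttnntnttttnnv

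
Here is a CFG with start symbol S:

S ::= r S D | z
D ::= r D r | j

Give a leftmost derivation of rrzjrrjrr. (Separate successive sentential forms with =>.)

S => rSD => rrSDD => rrzDD => rrzjD => rrzjrDr => rrzjrrDrr => rrzjrrjrr

S => rSD   [S ::= r S D]
rSD => rrSDD   [S ::= r S D]
rrSDD => rrzDD   [S ::= z]
rrzDD => rrzjD   [D ::= j]
rrzjD => rrzjrDr   [D ::= r D r]
rrzjrDr => rrzjrrDrr   [D ::= r D r]
rrzjrrDrr => rrzjrrjrr   [D ::= j]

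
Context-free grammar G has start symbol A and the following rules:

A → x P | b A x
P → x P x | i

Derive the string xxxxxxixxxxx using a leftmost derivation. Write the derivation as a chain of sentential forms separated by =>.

A => xP   [A → x P]
xP => xxPx   [P → x P x]
xxPx => xxxPxx   [P → x P x]
xxxPxx => xxxxPxxx   [P → x P x]
xxxxPxxx => xxxxxPxxxx   [P → x P x]
xxxxxPxxxx => xxxxxxPxxxxx   [P → x P x]
xxxxxxPxxxxx => xxxxxxixxxxx   [P → i]

A=>xP=>xxPx=>xxxPxx=>xxxxPxxx=>xxxxxPxxxx=>xxxxxxPxxxxx=>xxxxxxixxxxx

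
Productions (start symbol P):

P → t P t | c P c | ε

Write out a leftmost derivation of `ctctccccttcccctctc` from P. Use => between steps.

P => cPc   [P → c P c]
cPc => ctPtc   [P → t P t]
ctPtc => ctcPctc   [P → c P c]
ctcPctc => ctctPtctc   [P → t P t]
ctctPtctc => ctctcPctctc   [P → c P c]
ctctcPctctc => ctctccPcctctc   [P → c P c]
ctctccPcctctc => ctctcccPccctctc   [P → c P c]
ctctcccPccctctc => ctctccccPcccctctc   [P → c P c]
ctctccccPcccctctc => ctctcccctPtcccctctc   [P → t P t]
ctctcccctPtcccctctc => ctctccccttcccctctc   [P → ε]

P => cPc => ctPtc => ctcPctc => ctctPtctc => ctctcPctctc => ctctccPcctctc => ctctcccPccctctc => ctctccccPcccctctc => ctctcccctPtcccctctc => ctctccccttcccctctc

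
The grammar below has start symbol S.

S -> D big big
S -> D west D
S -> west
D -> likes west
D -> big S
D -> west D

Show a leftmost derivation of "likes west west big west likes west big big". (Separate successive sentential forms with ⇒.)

S ⇒ D west D ⇒ likes west west D ⇒ likes west west big S ⇒ likes west west big D big big ⇒ likes west west big west D big big ⇒ likes west west big west likes west big big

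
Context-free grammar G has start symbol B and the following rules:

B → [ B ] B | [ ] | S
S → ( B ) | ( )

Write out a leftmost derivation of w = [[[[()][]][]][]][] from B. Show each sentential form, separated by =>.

B => [B]B   [B → [ B ] B]
[B]B => [[B]B]B   [B → [ B ] B]
[[B]B]B => [[[B]B]B]B   [B → [ B ] B]
[[[B]B]B]B => [[[[B]B]B]B]B   [B → [ B ] B]
[[[[B]B]B]B]B => [[[[S]B]B]B]B   [B → S]
[[[[S]B]B]B]B => [[[[()]B]B]B]B   [S → ( )]
[[[[()]B]B]B]B => [[[[()][]]B]B]B   [B → [ ]]
[[[[()][]]B]B]B => [[[[()][]][]]B]B   [B → [ ]]
[[[[()][]][]]B]B => [[[[()][]][]][]]B   [B → [ ]]
[[[[()][]][]][]]B => [[[[()][]][]][]][]   [B → [ ]]

B => [B]B => [[B]B]B => [[[B]B]B]B => [[[[B]B]B]B]B => [[[[S]B]B]B]B => [[[[()]B]B]B]B => [[[[()][]]B]B]B => [[[[()][]][]]B]B => [[[[()][]][]][]]B => [[[[()][]][]][]][]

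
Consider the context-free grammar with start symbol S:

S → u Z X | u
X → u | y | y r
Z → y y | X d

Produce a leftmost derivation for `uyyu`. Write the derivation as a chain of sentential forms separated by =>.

S => uZX => uyyX => uyyu

S => uZX   [S → u Z X]
uZX => uyyX   [Z → y y]
uyyX => uyyu   [X → u]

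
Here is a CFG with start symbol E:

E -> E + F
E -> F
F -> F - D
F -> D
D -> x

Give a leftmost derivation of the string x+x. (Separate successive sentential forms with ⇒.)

E ⇒ E+F   [E -> E + F]
E+F ⇒ F+F   [E -> F]
F+F ⇒ D+F   [F -> D]
D+F ⇒ x+F   [D -> x]
x+F ⇒ x+D   [F -> D]
x+D ⇒ x+x   [D -> x]

E ⇒ E+F ⇒ F+F ⇒ D+F ⇒ x+F ⇒ x+D ⇒ x+x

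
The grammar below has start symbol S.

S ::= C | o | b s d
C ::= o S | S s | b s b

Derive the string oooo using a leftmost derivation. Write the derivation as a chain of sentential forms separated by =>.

S=>C=>oS=>oC=>ooS=>ooC=>oooS=>oooo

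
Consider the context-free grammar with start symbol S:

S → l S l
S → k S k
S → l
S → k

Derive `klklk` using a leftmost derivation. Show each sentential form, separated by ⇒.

S ⇒ kSk   [S → k S k]
kSk ⇒ klSlk   [S → l S l]
klSlk ⇒ klklk   [S → k]

S⇒kSk⇒klSlk⇒klklk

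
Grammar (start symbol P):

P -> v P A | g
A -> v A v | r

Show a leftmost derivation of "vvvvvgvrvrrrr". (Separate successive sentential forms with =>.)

P => vPA => vvPAA => vvvPAAA => vvvvPAAAA => vvvvvPAAAAA => vvvvvgAAAAA => vvvvvgvAvAAAA => vvvvvgvrvAAAA => vvvvvgvrvrAAA => vvvvvgvrvrrAA => vvvvvgvrvrrrA => vvvvvgvrvrrrr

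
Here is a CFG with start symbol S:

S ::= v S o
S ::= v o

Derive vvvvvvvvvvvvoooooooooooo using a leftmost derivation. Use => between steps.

S=>vSo=>vvSoo=>vvvSooo=>vvvvSoooo=>vvvvvSooooo=>vvvvvvSoooooo=>vvvvvvvSooooooo=>vvvvvvvvSoooooooo=>vvvvvvvvvSooooooooo=>vvvvvvvvvvSoooooooooo=>vvvvvvvvvvvSooooooooooo=>vvvvvvvvvvvvoooooooooooo

S => vSo   [S ::= v S o]
vSo => vvSoo   [S ::= v S o]
vvSoo => vvvSooo   [S ::= v S o]
vvvSooo => vvvvSoooo   [S ::= v S o]
vvvvSoooo => vvvvvSooooo   [S ::= v S o]
vvvvvSooooo => vvvvvvSoooooo   [S ::= v S o]
vvvvvvSoooooo => vvvvvvvSooooooo   [S ::= v S o]
vvvvvvvSooooooo => vvvvvvvvSoooooooo   [S ::= v S o]
vvvvvvvvSoooooooo => vvvvvvvvvSooooooooo   [S ::= v S o]
vvvvvvvvvSooooooooo => vvvvvvvvvvSoooooooooo   [S ::= v S o]
vvvvvvvvvvSoooooooooo => vvvvvvvvvvvSooooooooooo   [S ::= v S o]
vvvvvvvvvvvSooooooooooo => vvvvvvvvvvvvoooooooooooo   [S ::= v o]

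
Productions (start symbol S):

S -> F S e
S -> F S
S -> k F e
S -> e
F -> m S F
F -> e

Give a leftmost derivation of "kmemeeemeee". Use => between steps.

S => kFe => kmSFe => kmeFe => kmemSFe => kmemFSeFe => kmemeSeFe => kmemeeeFe => kmemeeemSFe => kmemeeemeFe => kmemeeemeee

S => kFe   [S -> k F e]
kFe => kmSFe   [F -> m S F]
kmSFe => kmeFe   [S -> e]
kmeFe => kmemSFe   [F -> m S F]
kmemSFe => kmemFSeFe   [S -> F S e]
kmemFSeFe => kmemeSeFe   [F -> e]
kmemeSeFe => kmemeeeFe   [S -> e]
kmemeeeFe => kmemeeemSFe   [F -> m S F]
kmemeeemSFe => kmemeeemeFe   [S -> e]
kmemeeemeFe => kmemeeemeee   [F -> e]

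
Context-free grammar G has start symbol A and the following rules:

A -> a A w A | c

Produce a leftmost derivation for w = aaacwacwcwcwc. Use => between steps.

A => aAwA   [A -> a A w A]
aAwA => aaAwAwA   [A -> a A w A]
aaAwAwA => aaaAwAwAwA   [A -> a A w A]
aaaAwAwAwA => aaacwAwAwA   [A -> c]
aaacwAwAwA => aaacwaAwAwAwA   [A -> a A w A]
aaacwaAwAwAwA => aaacwacwAwAwA   [A -> c]
aaacwacwAwAwA => aaacwacwcwAwA   [A -> c]
aaacwacwcwAwA => aaacwacwcwcwA   [A -> c]
aaacwacwcwcwA => aaacwacwcwcwc   [A -> c]

A=>aAwA=>aaAwAwA=>aaaAwAwAwA=>aaacwAwAwA=>aaacwaAwAwAwA=>aaacwacwAwAwA=>aaacwacwcwAwA=>aaacwacwcwcwA=>aaacwacwcwcwc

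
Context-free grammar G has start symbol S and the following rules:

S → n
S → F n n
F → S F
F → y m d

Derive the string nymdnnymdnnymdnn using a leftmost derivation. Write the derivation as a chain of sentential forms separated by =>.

S => Fnn => SFnn => FnnFnn => SFnnFnn => FnnFnnFnn => SFnnFnnFnn => nFnnFnnFnn => nymdnnFnnFnn => nymdnnymdnnFnn => nymdnnymdnnymdnn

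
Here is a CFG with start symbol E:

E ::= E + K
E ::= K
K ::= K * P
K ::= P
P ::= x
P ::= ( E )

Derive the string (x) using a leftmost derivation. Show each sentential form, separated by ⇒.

E ⇒ K   [E ::= K]
K ⇒ P   [K ::= P]
P ⇒ (E)   [P ::= ( E )]
(E) ⇒ (K)   [E ::= K]
(K) ⇒ (P)   [K ::= P]
(P) ⇒ (x)   [P ::= x]

E ⇒ K ⇒ P ⇒ (E) ⇒ (K) ⇒ (P) ⇒ (x)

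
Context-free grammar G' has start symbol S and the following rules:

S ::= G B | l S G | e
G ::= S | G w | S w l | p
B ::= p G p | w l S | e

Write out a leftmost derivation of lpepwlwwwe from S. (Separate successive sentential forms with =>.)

S => GB => GwB => GwwB => GwwwB => SwlwwwB => lSGwlwwwB => lGBGwlwwwB => lpBGwlwwwB => lpeGwlwwwB => lpepwlwwwB => lpepwlwwwe

S => GB   [S ::= G B]
GB => GwB   [G ::= G w]
GwB => GwwB   [G ::= G w]
GwwB => GwwwB   [G ::= G w]
GwwwB => SwlwwwB   [G ::= S w l]
SwlwwwB => lSGwlwwwB   [S ::= l S G]
lSGwlwwwB => lGBGwlwwwB   [S ::= G B]
lGBGwlwwwB => lpBGwlwwwB   [G ::= p]
lpBGwlwwwB => lpeGwlwwwB   [B ::= e]
lpeGwlwwwB => lpepwlwwwB   [G ::= p]
lpepwlwwwB => lpepwlwwwe   [B ::= e]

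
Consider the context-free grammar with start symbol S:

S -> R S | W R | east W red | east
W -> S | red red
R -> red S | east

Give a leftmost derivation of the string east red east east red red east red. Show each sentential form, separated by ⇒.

S ⇒ W R   [S -> W R]
W R ⇒ S R   [W -> S]
S R ⇒ east R   [S -> east]
east R ⇒ east red S   [R -> red S]
east red S ⇒ east red east W red   [S -> east W red]
east red east W red ⇒ east red east S red   [W -> S]
east red east S red ⇒ east red east R S red   [S -> R S]
east red east R S red ⇒ east red east east S red   [R -> east]
east red east east S red ⇒ east red east east W R red   [S -> W R]
east red east east W R red ⇒ east red east east red red R red   [W -> red red]
east red east east red red R red ⇒ east red east east red red east red   [R -> east]

S ⇒ W R ⇒ S R ⇒ east R ⇒ east red S ⇒ east red east W red ⇒ east red east S red ⇒ east red east R S red ⇒ east red east east S red ⇒ east red east east W R red ⇒ east red east east red red R red ⇒ east red east east red red east red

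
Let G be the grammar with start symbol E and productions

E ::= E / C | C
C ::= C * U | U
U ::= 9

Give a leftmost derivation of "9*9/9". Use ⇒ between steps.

E ⇒ E/C   [E ::= E / C]
E/C ⇒ C/C   [E ::= C]
C/C ⇒ C*U/C   [C ::= C * U]
C*U/C ⇒ U*U/C   [C ::= U]
U*U/C ⇒ 9*U/C   [U ::= 9]
9*U/C ⇒ 9*9/C   [U ::= 9]
9*9/C ⇒ 9*9/U   [C ::= U]
9*9/U ⇒ 9*9/9   [U ::= 9]

E⇒E/C⇒C/C⇒C*U/C⇒U*U/C⇒9*U/C⇒9*9/C⇒9*9/U⇒9*9/9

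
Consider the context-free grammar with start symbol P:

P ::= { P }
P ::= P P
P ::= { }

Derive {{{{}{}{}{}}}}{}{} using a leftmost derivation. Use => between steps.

P => PP   [P ::= P P]
PP => PPP   [P ::= P P]
PPP => {P}PP   [P ::= { P }]
{P}PP => {{P}}PP   [P ::= { P }]
{{P}}PP => {{{P}}}PP   [P ::= { P }]
{{{P}}}PP => {{{PP}}}PP   [P ::= P P]
{{{PP}}}PP => {{{{}P}}}PP   [P ::= { }]
{{{{}P}}}PP => {{{{}PP}}}PP   [P ::= P P]
{{{{}PP}}}PP => {{{{}{}P}}}PP   [P ::= { }]
{{{{}{}P}}}PP => {{{{}{}PP}}}PP   [P ::= P P]
{{{{}{}PP}}}PP => {{{{}{}{}P}}}PP   [P ::= { }]
{{{{}{}{}P}}}PP => {{{{}{}{}{}}}}PP   [P ::= { }]
{{{{}{}{}{}}}}PP => {{{{}{}{}{}}}}{}P   [P ::= { }]
{{{{}{}{}{}}}}{}P => {{{{}{}{}{}}}}{}{}   [P ::= { }]

P => PP => PPP => {P}PP => {{P}}PP => {{{P}}}PP => {{{PP}}}PP => {{{{}P}}}PP => {{{{}PP}}}PP => {{{{}{}P}}}PP => {{{{}{}PP}}}PP => {{{{}{}{}P}}}PP => {{{{}{}{}{}}}}PP => {{{{}{}{}{}}}}{}P => {{{{}{}{}{}}}}{}{}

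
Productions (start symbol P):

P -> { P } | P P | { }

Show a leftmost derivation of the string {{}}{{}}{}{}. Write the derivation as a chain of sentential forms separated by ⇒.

P ⇒ PP ⇒ PPP ⇒ PPPP ⇒ {P}PPP ⇒ {{}}PPP ⇒ {{}}{P}PP ⇒ {{}}{{}}PP ⇒ {{}}{{}}{}P ⇒ {{}}{{}}{}{}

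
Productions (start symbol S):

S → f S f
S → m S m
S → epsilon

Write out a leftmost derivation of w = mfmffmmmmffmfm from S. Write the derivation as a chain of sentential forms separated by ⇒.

S ⇒ mSm   [S → m S m]
mSm ⇒ mfSfm   [S → f S f]
mfSfm ⇒ mfmSmfm   [S → m S m]
mfmSmfm ⇒ mfmfSfmfm   [S → f S f]
mfmfSfmfm ⇒ mfmffSffmfm   [S → f S f]
mfmffSffmfm ⇒ mfmffmSmffmfm   [S → m S m]
mfmffmSmffmfm ⇒ mfmffmmSmmffmfm   [S → m S m]
mfmffmmSmmffmfm ⇒ mfmffmmmmffmfm   [S → epsilon]

S ⇒ mSm ⇒ mfSfm ⇒ mfmSmfm ⇒ mfmfSfmfm ⇒ mfmffSffmfm ⇒ mfmffmSmffmfm ⇒ mfmffmmSmmffmfm ⇒ mfmffmmmmffmfm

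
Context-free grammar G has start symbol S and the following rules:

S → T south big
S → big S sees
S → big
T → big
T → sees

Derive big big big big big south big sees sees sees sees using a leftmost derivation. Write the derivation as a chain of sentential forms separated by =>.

S => big S sees => big big S sees sees => big big big S sees sees sees => big big big big S sees sees sees sees => big big big big T south big sees sees sees sees => big big big big big south big sees sees sees sees

S => big S sees   [S → big S sees]
big S sees => big big S sees sees   [S → big S sees]
big big S sees sees => big big big S sees sees sees   [S → big S sees]
big big big S sees sees sees => big big big big S sees sees sees sees   [S → big S sees]
big big big big S sees sees sees sees => big big big big T south big sees sees sees sees   [S → T south big]
big big big big T south big sees sees sees sees => big big big big big south big sees sees sees sees   [T → big]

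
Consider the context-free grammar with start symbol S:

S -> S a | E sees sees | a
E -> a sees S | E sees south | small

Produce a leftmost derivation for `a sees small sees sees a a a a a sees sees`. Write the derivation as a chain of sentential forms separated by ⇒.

S ⇒ E sees sees ⇒ a sees S sees sees ⇒ a sees S a sees sees ⇒ a sees S a a sees sees ⇒ a sees S a a a sees sees ⇒ a sees S a a a a sees sees ⇒ a sees S a a a a a sees sees ⇒ a sees E sees sees a a a a a sees sees ⇒ a sees small sees sees a a a a a sees sees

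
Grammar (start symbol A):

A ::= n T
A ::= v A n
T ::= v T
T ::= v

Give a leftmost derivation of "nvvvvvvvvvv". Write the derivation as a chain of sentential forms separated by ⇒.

A ⇒ nT   [A ::= n T]
nT ⇒ nvT   [T ::= v T]
nvT ⇒ nvvT   [T ::= v T]
nvvT ⇒ nvvvT   [T ::= v T]
nvvvT ⇒ nvvvvT   [T ::= v T]
nvvvvT ⇒ nvvvvvT   [T ::= v T]
nvvvvvT ⇒ nvvvvvvT   [T ::= v T]
nvvvvvvT ⇒ nvvvvvvvT   [T ::= v T]
nvvvvvvvT ⇒ nvvvvvvvvT   [T ::= v T]
nvvvvvvvvT ⇒ nvvvvvvvvvT   [T ::= v T]
nvvvvvvvvvT ⇒ nvvvvvvvvvv   [T ::= v]

A ⇒ nT ⇒ nvT ⇒ nvvT ⇒ nvvvT ⇒ nvvvvT ⇒ nvvvvvT ⇒ nvvvvvvT ⇒ nvvvvvvvT ⇒ nvvvvvvvvT ⇒ nvvvvvvvvvT ⇒ nvvvvvvvvvv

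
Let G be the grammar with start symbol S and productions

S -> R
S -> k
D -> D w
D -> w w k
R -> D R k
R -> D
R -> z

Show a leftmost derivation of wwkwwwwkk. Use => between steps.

S=>R=>DRk=>DwRk=>DwwRk=>wwkwwRk=>wwkwwDk=>wwkwwwwkk

S => R   [S -> R]
R => DRk   [R -> D R k]
DRk => DwRk   [D -> D w]
DwRk => DwwRk   [D -> D w]
DwwRk => wwkwwRk   [D -> w w k]
wwkwwRk => wwkwwDk   [R -> D]
wwkwwDk => wwkwwwwkk   [D -> w w k]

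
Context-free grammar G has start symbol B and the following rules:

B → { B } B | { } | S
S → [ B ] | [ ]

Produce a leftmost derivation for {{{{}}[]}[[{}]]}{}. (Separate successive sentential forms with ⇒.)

B⇒{B}B⇒{{B}B}B⇒{{{B}B}B}B⇒{{{{}}B}B}B⇒{{{{}}S}B}B⇒{{{{}}[]}B}B⇒{{{{}}[]}S}B⇒{{{{}}[]}[B]}B⇒{{{{}}[]}[S]}B⇒{{{{}}[]}[[B]]}B⇒{{{{}}[]}[[{}]]}B⇒{{{{}}[]}[[{}]]}{}

B ⇒ {B}B   [B → { B } B]
{B}B ⇒ {{B}B}B   [B → { B } B]
{{B}B}B ⇒ {{{B}B}B}B   [B → { B } B]
{{{B}B}B}B ⇒ {{{{}}B}B}B   [B → { }]
{{{{}}B}B}B ⇒ {{{{}}S}B}B   [B → S]
{{{{}}S}B}B ⇒ {{{{}}[]}B}B   [S → [ ]]
{{{{}}[]}B}B ⇒ {{{{}}[]}S}B   [B → S]
{{{{}}[]}S}B ⇒ {{{{}}[]}[B]}B   [S → [ B ]]
{{{{}}[]}[B]}B ⇒ {{{{}}[]}[S]}B   [B → S]
{{{{}}[]}[S]}B ⇒ {{{{}}[]}[[B]]}B   [S → [ B ]]
{{{{}}[]}[[B]]}B ⇒ {{{{}}[]}[[{}]]}B   [B → { }]
{{{{}}[]}[[{}]]}B ⇒ {{{{}}[]}[[{}]]}{}   [B → { }]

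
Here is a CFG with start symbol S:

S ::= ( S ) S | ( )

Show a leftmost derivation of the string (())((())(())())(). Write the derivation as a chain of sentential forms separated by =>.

S => (S)S => (())S => (())(S)S => (())((S)S)S => (())((())S)S => (())((())(S)S)S => (())((())(())S)S => (())((())(())())S => (())((())(())())()

S => (S)S   [S ::= ( S ) S]
(S)S => (())S   [S ::= ( )]
(())S => (())(S)S   [S ::= ( S ) S]
(())(S)S => (())((S)S)S   [S ::= ( S ) S]
(())((S)S)S => (())((())S)S   [S ::= ( )]
(())((())S)S => (())((())(S)S)S   [S ::= ( S ) S]
(())((())(S)S)S => (())((())(())S)S   [S ::= ( )]
(())((())(())S)S => (())((())(())())S   [S ::= ( )]
(())((())(())())S => (())((())(())())()   [S ::= ( )]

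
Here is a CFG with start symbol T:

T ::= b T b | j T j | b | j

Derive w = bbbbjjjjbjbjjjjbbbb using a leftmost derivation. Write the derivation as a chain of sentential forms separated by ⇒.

T ⇒ bTb   [T ::= b T b]
bTb ⇒ bbTbb   [T ::= b T b]
bbTbb ⇒ bbbTbbb   [T ::= b T b]
bbbTbbb ⇒ bbbbTbbbb   [T ::= b T b]
bbbbTbbbb ⇒ bbbbjTjbbbb   [T ::= j T j]
bbbbjTjbbbb ⇒ bbbbjjTjjbbbb   [T ::= j T j]
bbbbjjTjjbbbb ⇒ bbbbjjjTjjjbbbb   [T ::= j T j]
bbbbjjjTjjjbbbb ⇒ bbbbjjjjTjjjjbbbb   [T ::= j T j]
bbbbjjjjTjjjjbbbb ⇒ bbbbjjjjbTbjjjjbbbb   [T ::= b T b]
bbbbjjjjbTbjjjjbbbb ⇒ bbbbjjjjbjbjjjjbbbb   [T ::= j]

T ⇒ bTb ⇒ bbTbb ⇒ bbbTbbb ⇒ bbbbTbbbb ⇒ bbbbjTjbbbb ⇒ bbbbjjTjjbbbb ⇒ bbbbjjjTjjjbbbb ⇒ bbbbjjjjTjjjjbbbb ⇒ bbbbjjjjbTbjjjjbbbb ⇒ bbbbjjjjbjbjjjjbbbb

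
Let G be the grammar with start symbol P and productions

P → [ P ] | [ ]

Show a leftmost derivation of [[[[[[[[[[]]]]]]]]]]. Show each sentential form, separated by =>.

P=>[P]=>[[P]]=>[[[P]]]=>[[[[P]]]]=>[[[[[P]]]]]=>[[[[[[P]]]]]]=>[[[[[[[P]]]]]]]=>[[[[[[[[P]]]]]]]]=>[[[[[[[[[P]]]]]]]]]=>[[[[[[[[[[]]]]]]]]]]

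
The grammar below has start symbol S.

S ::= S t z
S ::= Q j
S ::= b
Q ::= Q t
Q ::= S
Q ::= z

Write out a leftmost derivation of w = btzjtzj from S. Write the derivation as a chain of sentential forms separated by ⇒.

S ⇒ Qj   [S ::= Q j]
Qj ⇒ Sj   [Q ::= S]
Sj ⇒ Stzj   [S ::= S t z]
Stzj ⇒ Qjtzj   [S ::= Q j]
Qjtzj ⇒ Sjtzj   [Q ::= S]
Sjtzj ⇒ Stzjtzj   [S ::= S t z]
Stzjtzj ⇒ btzjtzj   [S ::= b]

S ⇒ Qj ⇒ Sj ⇒ Stzj ⇒ Qjtzj ⇒ Sjtzj ⇒ Stzjtzj ⇒ btzjtzj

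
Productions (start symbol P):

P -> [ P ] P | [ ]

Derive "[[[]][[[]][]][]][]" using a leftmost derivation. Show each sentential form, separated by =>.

P => [P]P => [[P]P]P => [[[]]P]P => [[[]][P]P]P => [[[]][[P]P]P]P => [[[]][[[]]P]P]P => [[[]][[[]][]]P]P => [[[]][[[]][]][]]P => [[[]][[[]][]][]][]

P => [P]P   [P -> [ P ] P]
[P]P => [[P]P]P   [P -> [ P ] P]
[[P]P]P => [[[]]P]P   [P -> [ ]]
[[[]]P]P => [[[]][P]P]P   [P -> [ P ] P]
[[[]][P]P]P => [[[]][[P]P]P]P   [P -> [ P ] P]
[[[]][[P]P]P]P => [[[]][[[]]P]P]P   [P -> [ ]]
[[[]][[[]]P]P]P => [[[]][[[]][]]P]P   [P -> [ ]]
[[[]][[[]][]]P]P => [[[]][[[]][]][]]P   [P -> [ ]]
[[[]][[[]][]][]]P => [[[]][[[]][]][]][]   [P -> [ ]]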